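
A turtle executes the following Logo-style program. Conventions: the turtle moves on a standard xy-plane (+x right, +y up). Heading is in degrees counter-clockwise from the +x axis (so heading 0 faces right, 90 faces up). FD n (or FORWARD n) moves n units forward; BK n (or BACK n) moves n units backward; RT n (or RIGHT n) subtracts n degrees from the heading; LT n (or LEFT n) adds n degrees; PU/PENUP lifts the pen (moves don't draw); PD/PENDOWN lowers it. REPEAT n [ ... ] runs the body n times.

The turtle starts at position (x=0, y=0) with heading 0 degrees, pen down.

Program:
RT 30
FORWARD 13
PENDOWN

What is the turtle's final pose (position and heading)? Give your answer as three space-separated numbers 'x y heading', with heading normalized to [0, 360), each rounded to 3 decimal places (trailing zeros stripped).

Answer: 11.258 -6.5 330

Derivation:
Executing turtle program step by step:
Start: pos=(0,0), heading=0, pen down
RT 30: heading 0 -> 330
FD 13: (0,0) -> (11.258,-6.5) [heading=330, draw]
PD: pen down
Final: pos=(11.258,-6.5), heading=330, 1 segment(s) drawn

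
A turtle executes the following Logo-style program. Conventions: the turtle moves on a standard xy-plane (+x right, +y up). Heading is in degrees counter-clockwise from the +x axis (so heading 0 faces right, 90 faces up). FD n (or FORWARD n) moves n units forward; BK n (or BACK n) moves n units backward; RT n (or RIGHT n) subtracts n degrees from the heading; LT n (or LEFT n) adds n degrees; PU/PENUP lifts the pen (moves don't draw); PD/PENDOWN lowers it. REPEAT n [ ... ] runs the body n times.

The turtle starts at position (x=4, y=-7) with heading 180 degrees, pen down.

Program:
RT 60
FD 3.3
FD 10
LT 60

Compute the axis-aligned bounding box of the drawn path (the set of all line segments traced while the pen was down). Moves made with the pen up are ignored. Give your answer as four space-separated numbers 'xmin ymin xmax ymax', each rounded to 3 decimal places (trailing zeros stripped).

Executing turtle program step by step:
Start: pos=(4,-7), heading=180, pen down
RT 60: heading 180 -> 120
FD 3.3: (4,-7) -> (2.35,-4.142) [heading=120, draw]
FD 10: (2.35,-4.142) -> (-2.65,4.518) [heading=120, draw]
LT 60: heading 120 -> 180
Final: pos=(-2.65,4.518), heading=180, 2 segment(s) drawn

Segment endpoints: x in {-2.65, 2.35, 4}, y in {-7, -4.142, 4.518}
xmin=-2.65, ymin=-7, xmax=4, ymax=4.518

Answer: -2.65 -7 4 4.518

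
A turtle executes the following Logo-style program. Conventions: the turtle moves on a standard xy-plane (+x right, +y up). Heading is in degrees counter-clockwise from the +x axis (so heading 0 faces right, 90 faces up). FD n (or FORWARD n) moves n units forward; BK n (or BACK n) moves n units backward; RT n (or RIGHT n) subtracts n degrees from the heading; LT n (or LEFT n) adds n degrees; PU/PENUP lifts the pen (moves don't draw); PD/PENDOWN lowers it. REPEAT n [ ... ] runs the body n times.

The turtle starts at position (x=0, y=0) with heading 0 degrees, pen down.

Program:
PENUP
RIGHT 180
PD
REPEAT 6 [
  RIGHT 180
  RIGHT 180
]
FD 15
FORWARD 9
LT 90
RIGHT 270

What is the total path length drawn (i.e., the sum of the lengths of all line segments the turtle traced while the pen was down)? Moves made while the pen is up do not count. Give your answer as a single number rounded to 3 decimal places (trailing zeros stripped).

Answer: 24

Derivation:
Executing turtle program step by step:
Start: pos=(0,0), heading=0, pen down
PU: pen up
RT 180: heading 0 -> 180
PD: pen down
REPEAT 6 [
  -- iteration 1/6 --
  RT 180: heading 180 -> 0
  RT 180: heading 0 -> 180
  -- iteration 2/6 --
  RT 180: heading 180 -> 0
  RT 180: heading 0 -> 180
  -- iteration 3/6 --
  RT 180: heading 180 -> 0
  RT 180: heading 0 -> 180
  -- iteration 4/6 --
  RT 180: heading 180 -> 0
  RT 180: heading 0 -> 180
  -- iteration 5/6 --
  RT 180: heading 180 -> 0
  RT 180: heading 0 -> 180
  -- iteration 6/6 --
  RT 180: heading 180 -> 0
  RT 180: heading 0 -> 180
]
FD 15: (0,0) -> (-15,0) [heading=180, draw]
FD 9: (-15,0) -> (-24,0) [heading=180, draw]
LT 90: heading 180 -> 270
RT 270: heading 270 -> 0
Final: pos=(-24,0), heading=0, 2 segment(s) drawn

Segment lengths:
  seg 1: (0,0) -> (-15,0), length = 15
  seg 2: (-15,0) -> (-24,0), length = 9
Total = 24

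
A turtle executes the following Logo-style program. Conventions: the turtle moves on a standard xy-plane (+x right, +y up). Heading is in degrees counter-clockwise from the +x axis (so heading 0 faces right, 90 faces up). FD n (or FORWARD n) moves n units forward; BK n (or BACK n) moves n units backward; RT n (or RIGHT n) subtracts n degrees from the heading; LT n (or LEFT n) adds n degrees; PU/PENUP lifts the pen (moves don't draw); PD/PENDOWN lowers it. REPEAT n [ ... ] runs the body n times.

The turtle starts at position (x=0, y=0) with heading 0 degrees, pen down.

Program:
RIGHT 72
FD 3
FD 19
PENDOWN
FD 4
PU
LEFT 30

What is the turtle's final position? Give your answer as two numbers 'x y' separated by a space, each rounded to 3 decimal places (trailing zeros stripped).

Executing turtle program step by step:
Start: pos=(0,0), heading=0, pen down
RT 72: heading 0 -> 288
FD 3: (0,0) -> (0.927,-2.853) [heading=288, draw]
FD 19: (0.927,-2.853) -> (6.798,-20.923) [heading=288, draw]
PD: pen down
FD 4: (6.798,-20.923) -> (8.034,-24.727) [heading=288, draw]
PU: pen up
LT 30: heading 288 -> 318
Final: pos=(8.034,-24.727), heading=318, 3 segment(s) drawn

Answer: 8.034 -24.727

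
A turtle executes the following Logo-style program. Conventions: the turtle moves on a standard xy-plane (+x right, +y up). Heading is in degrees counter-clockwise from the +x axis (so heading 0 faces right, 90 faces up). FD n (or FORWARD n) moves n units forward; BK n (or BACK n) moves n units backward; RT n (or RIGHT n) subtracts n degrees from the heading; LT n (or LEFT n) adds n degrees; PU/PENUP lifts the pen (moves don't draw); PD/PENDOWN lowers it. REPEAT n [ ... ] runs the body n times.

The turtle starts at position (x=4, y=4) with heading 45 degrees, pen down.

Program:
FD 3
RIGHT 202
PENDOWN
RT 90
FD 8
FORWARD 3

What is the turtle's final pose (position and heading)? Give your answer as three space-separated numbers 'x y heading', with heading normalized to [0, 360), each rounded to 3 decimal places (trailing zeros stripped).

Executing turtle program step by step:
Start: pos=(4,4), heading=45, pen down
FD 3: (4,4) -> (6.121,6.121) [heading=45, draw]
RT 202: heading 45 -> 203
PD: pen down
RT 90: heading 203 -> 113
FD 8: (6.121,6.121) -> (2.995,13.485) [heading=113, draw]
FD 3: (2.995,13.485) -> (1.823,16.247) [heading=113, draw]
Final: pos=(1.823,16.247), heading=113, 3 segment(s) drawn

Answer: 1.823 16.247 113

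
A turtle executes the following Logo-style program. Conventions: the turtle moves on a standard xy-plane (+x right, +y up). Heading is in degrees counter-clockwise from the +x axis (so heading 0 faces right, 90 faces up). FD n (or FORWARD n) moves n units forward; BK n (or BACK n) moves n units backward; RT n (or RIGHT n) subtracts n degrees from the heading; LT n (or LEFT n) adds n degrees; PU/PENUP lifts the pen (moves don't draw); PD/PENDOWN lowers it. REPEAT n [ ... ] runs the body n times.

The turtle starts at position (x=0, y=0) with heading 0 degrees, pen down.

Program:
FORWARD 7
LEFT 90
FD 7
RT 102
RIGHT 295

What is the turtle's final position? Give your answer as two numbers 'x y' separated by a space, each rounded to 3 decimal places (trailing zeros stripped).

Executing turtle program step by step:
Start: pos=(0,0), heading=0, pen down
FD 7: (0,0) -> (7,0) [heading=0, draw]
LT 90: heading 0 -> 90
FD 7: (7,0) -> (7,7) [heading=90, draw]
RT 102: heading 90 -> 348
RT 295: heading 348 -> 53
Final: pos=(7,7), heading=53, 2 segment(s) drawn

Answer: 7 7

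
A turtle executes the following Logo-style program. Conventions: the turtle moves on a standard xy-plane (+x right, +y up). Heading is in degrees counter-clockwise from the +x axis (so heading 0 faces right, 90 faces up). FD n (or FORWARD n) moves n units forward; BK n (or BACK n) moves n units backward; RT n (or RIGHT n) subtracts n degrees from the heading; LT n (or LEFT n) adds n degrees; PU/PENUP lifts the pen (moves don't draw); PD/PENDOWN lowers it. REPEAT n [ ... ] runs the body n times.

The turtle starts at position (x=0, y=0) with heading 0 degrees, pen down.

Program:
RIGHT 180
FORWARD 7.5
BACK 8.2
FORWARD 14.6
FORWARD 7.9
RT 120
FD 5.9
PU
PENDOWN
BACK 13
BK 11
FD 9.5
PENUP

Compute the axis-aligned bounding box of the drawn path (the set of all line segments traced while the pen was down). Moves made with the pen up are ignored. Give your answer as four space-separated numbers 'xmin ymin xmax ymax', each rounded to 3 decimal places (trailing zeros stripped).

Answer: -30.85 -15.675 0.7 5.11

Derivation:
Executing turtle program step by step:
Start: pos=(0,0), heading=0, pen down
RT 180: heading 0 -> 180
FD 7.5: (0,0) -> (-7.5,0) [heading=180, draw]
BK 8.2: (-7.5,0) -> (0.7,0) [heading=180, draw]
FD 14.6: (0.7,0) -> (-13.9,0) [heading=180, draw]
FD 7.9: (-13.9,0) -> (-21.8,0) [heading=180, draw]
RT 120: heading 180 -> 60
FD 5.9: (-21.8,0) -> (-18.85,5.11) [heading=60, draw]
PU: pen up
PD: pen down
BK 13: (-18.85,5.11) -> (-25.35,-6.149) [heading=60, draw]
BK 11: (-25.35,-6.149) -> (-30.85,-15.675) [heading=60, draw]
FD 9.5: (-30.85,-15.675) -> (-26.1,-7.448) [heading=60, draw]
PU: pen up
Final: pos=(-26.1,-7.448), heading=60, 8 segment(s) drawn

Segment endpoints: x in {-30.85, -26.1, -25.35, -21.8, -18.85, -13.9, -7.5, 0, 0.7}, y in {-15.675, -7.448, -6.149, 0, 0, 0, 0, 0, 5.11}
xmin=-30.85, ymin=-15.675, xmax=0.7, ymax=5.11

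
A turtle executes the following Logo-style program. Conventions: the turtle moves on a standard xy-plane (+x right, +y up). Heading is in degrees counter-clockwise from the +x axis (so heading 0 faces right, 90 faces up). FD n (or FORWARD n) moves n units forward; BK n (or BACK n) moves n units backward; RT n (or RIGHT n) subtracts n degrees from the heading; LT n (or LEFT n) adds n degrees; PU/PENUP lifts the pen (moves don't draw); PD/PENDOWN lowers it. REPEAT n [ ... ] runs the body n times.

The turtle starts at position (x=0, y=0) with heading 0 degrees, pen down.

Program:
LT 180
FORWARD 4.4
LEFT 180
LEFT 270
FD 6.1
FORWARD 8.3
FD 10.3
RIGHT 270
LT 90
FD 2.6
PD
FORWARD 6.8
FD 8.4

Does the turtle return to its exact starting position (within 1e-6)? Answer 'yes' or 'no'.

Executing turtle program step by step:
Start: pos=(0,0), heading=0, pen down
LT 180: heading 0 -> 180
FD 4.4: (0,0) -> (-4.4,0) [heading=180, draw]
LT 180: heading 180 -> 0
LT 270: heading 0 -> 270
FD 6.1: (-4.4,0) -> (-4.4,-6.1) [heading=270, draw]
FD 8.3: (-4.4,-6.1) -> (-4.4,-14.4) [heading=270, draw]
FD 10.3: (-4.4,-14.4) -> (-4.4,-24.7) [heading=270, draw]
RT 270: heading 270 -> 0
LT 90: heading 0 -> 90
FD 2.6: (-4.4,-24.7) -> (-4.4,-22.1) [heading=90, draw]
PD: pen down
FD 6.8: (-4.4,-22.1) -> (-4.4,-15.3) [heading=90, draw]
FD 8.4: (-4.4,-15.3) -> (-4.4,-6.9) [heading=90, draw]
Final: pos=(-4.4,-6.9), heading=90, 7 segment(s) drawn

Start position: (0, 0)
Final position: (-4.4, -6.9)
Distance = 8.184; >= 1e-6 -> NOT closed

Answer: no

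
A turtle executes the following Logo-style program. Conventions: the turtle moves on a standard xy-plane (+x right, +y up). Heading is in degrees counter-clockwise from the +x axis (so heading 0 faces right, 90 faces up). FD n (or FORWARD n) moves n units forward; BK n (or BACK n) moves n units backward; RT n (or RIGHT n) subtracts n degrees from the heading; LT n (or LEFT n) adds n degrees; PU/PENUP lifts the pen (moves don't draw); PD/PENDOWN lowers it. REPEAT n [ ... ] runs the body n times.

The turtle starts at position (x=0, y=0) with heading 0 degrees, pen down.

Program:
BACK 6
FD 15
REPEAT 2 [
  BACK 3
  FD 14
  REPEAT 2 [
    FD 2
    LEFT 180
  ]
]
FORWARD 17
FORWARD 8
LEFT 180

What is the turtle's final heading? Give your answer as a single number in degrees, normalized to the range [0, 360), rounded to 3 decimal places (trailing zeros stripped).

Answer: 180

Derivation:
Executing turtle program step by step:
Start: pos=(0,0), heading=0, pen down
BK 6: (0,0) -> (-6,0) [heading=0, draw]
FD 15: (-6,0) -> (9,0) [heading=0, draw]
REPEAT 2 [
  -- iteration 1/2 --
  BK 3: (9,0) -> (6,0) [heading=0, draw]
  FD 14: (6,0) -> (20,0) [heading=0, draw]
  REPEAT 2 [
    -- iteration 1/2 --
    FD 2: (20,0) -> (22,0) [heading=0, draw]
    LT 180: heading 0 -> 180
    -- iteration 2/2 --
    FD 2: (22,0) -> (20,0) [heading=180, draw]
    LT 180: heading 180 -> 0
  ]
  -- iteration 2/2 --
  BK 3: (20,0) -> (17,0) [heading=0, draw]
  FD 14: (17,0) -> (31,0) [heading=0, draw]
  REPEAT 2 [
    -- iteration 1/2 --
    FD 2: (31,0) -> (33,0) [heading=0, draw]
    LT 180: heading 0 -> 180
    -- iteration 2/2 --
    FD 2: (33,0) -> (31,0) [heading=180, draw]
    LT 180: heading 180 -> 0
  ]
]
FD 17: (31,0) -> (48,0) [heading=0, draw]
FD 8: (48,0) -> (56,0) [heading=0, draw]
LT 180: heading 0 -> 180
Final: pos=(56,0), heading=180, 12 segment(s) drawn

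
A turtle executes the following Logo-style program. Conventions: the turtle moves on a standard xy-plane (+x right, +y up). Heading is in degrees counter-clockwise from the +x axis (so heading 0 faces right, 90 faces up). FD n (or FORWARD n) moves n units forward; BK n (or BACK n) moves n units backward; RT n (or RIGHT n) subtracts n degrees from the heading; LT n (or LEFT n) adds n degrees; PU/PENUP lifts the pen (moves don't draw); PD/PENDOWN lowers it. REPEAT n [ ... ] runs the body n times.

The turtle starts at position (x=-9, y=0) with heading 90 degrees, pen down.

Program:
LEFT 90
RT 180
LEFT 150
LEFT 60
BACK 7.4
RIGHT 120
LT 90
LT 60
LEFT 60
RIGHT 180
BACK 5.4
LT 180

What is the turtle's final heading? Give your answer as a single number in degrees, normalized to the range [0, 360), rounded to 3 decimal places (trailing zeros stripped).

Executing turtle program step by step:
Start: pos=(-9,0), heading=90, pen down
LT 90: heading 90 -> 180
RT 180: heading 180 -> 0
LT 150: heading 0 -> 150
LT 60: heading 150 -> 210
BK 7.4: (-9,0) -> (-2.591,3.7) [heading=210, draw]
RT 120: heading 210 -> 90
LT 90: heading 90 -> 180
LT 60: heading 180 -> 240
LT 60: heading 240 -> 300
RT 180: heading 300 -> 120
BK 5.4: (-2.591,3.7) -> (0.109,-0.977) [heading=120, draw]
LT 180: heading 120 -> 300
Final: pos=(0.109,-0.977), heading=300, 2 segment(s) drawn

Answer: 300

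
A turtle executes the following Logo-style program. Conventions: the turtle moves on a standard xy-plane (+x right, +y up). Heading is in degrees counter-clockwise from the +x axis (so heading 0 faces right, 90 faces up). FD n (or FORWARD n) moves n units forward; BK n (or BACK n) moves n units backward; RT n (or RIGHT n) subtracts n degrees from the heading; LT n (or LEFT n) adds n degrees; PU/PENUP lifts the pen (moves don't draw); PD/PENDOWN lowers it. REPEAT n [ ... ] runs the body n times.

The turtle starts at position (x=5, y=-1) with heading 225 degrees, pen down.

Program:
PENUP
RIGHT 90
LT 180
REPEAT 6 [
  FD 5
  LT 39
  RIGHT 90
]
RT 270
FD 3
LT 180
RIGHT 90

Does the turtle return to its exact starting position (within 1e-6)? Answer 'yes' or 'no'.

Answer: no

Derivation:
Executing turtle program step by step:
Start: pos=(5,-1), heading=225, pen down
PU: pen up
RT 90: heading 225 -> 135
LT 180: heading 135 -> 315
REPEAT 6 [
  -- iteration 1/6 --
  FD 5: (5,-1) -> (8.536,-4.536) [heading=315, move]
  LT 39: heading 315 -> 354
  RT 90: heading 354 -> 264
  -- iteration 2/6 --
  FD 5: (8.536,-4.536) -> (8.013,-9.508) [heading=264, move]
  LT 39: heading 264 -> 303
  RT 90: heading 303 -> 213
  -- iteration 3/6 --
  FD 5: (8.013,-9.508) -> (3.82,-12.231) [heading=213, move]
  LT 39: heading 213 -> 252
  RT 90: heading 252 -> 162
  -- iteration 4/6 --
  FD 5: (3.82,-12.231) -> (-0.936,-10.686) [heading=162, move]
  LT 39: heading 162 -> 201
  RT 90: heading 201 -> 111
  -- iteration 5/6 --
  FD 5: (-0.936,-10.686) -> (-2.728,-6.018) [heading=111, move]
  LT 39: heading 111 -> 150
  RT 90: heading 150 -> 60
  -- iteration 6/6 --
  FD 5: (-2.728,-6.018) -> (-0.228,-1.688) [heading=60, move]
  LT 39: heading 60 -> 99
  RT 90: heading 99 -> 9
]
RT 270: heading 9 -> 99
FD 3: (-0.228,-1.688) -> (-0.697,1.275) [heading=99, move]
LT 180: heading 99 -> 279
RT 90: heading 279 -> 189
Final: pos=(-0.697,1.275), heading=189, 0 segment(s) drawn

Start position: (5, -1)
Final position: (-0.697, 1.275)
Distance = 6.134; >= 1e-6 -> NOT closed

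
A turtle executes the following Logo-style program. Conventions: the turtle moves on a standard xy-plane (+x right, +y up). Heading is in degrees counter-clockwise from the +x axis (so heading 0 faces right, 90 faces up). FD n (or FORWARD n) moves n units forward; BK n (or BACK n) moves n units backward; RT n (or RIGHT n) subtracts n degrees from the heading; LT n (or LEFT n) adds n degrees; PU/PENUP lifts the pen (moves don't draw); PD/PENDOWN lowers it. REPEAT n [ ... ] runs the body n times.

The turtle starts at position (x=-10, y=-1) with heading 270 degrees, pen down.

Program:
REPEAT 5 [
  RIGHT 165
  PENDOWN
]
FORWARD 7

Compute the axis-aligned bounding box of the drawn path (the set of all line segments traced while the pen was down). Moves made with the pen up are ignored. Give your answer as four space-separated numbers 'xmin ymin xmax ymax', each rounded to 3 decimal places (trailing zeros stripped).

Executing turtle program step by step:
Start: pos=(-10,-1), heading=270, pen down
REPEAT 5 [
  -- iteration 1/5 --
  RT 165: heading 270 -> 105
  PD: pen down
  -- iteration 2/5 --
  RT 165: heading 105 -> 300
  PD: pen down
  -- iteration 3/5 --
  RT 165: heading 300 -> 135
  PD: pen down
  -- iteration 4/5 --
  RT 165: heading 135 -> 330
  PD: pen down
  -- iteration 5/5 --
  RT 165: heading 330 -> 165
  PD: pen down
]
FD 7: (-10,-1) -> (-16.761,0.812) [heading=165, draw]
Final: pos=(-16.761,0.812), heading=165, 1 segment(s) drawn

Segment endpoints: x in {-16.761, -10}, y in {-1, 0.812}
xmin=-16.761, ymin=-1, xmax=-10, ymax=0.812

Answer: -16.761 -1 -10 0.812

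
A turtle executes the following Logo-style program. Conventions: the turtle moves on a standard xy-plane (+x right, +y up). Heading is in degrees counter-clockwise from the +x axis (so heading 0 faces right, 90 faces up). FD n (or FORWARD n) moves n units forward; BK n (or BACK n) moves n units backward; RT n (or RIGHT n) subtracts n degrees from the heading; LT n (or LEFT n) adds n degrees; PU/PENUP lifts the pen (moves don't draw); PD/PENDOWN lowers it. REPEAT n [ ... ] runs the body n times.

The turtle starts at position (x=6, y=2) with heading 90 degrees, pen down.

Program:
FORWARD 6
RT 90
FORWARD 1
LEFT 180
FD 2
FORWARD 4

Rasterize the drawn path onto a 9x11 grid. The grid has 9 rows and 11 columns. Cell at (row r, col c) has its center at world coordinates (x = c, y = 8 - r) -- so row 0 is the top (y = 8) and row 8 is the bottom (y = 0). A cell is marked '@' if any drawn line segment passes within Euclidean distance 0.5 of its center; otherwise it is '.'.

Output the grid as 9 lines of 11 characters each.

Answer: .@@@@@@@...
......@....
......@....
......@....
......@....
......@....
......@....
...........
...........

Derivation:
Segment 0: (6,2) -> (6,8)
Segment 1: (6,8) -> (7,8)
Segment 2: (7,8) -> (5,8)
Segment 3: (5,8) -> (1,8)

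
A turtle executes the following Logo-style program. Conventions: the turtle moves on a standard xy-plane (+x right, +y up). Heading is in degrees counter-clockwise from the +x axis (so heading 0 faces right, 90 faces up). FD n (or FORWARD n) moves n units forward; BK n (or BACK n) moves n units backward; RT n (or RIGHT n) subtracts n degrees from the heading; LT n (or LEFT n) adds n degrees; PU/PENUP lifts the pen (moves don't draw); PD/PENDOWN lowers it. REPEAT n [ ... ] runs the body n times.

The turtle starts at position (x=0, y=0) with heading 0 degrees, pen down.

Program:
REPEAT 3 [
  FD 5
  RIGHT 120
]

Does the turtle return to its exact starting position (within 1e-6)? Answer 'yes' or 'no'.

Answer: yes

Derivation:
Executing turtle program step by step:
Start: pos=(0,0), heading=0, pen down
REPEAT 3 [
  -- iteration 1/3 --
  FD 5: (0,0) -> (5,0) [heading=0, draw]
  RT 120: heading 0 -> 240
  -- iteration 2/3 --
  FD 5: (5,0) -> (2.5,-4.33) [heading=240, draw]
  RT 120: heading 240 -> 120
  -- iteration 3/3 --
  FD 5: (2.5,-4.33) -> (0,0) [heading=120, draw]
  RT 120: heading 120 -> 0
]
Final: pos=(0,0), heading=0, 3 segment(s) drawn

Start position: (0, 0)
Final position: (0, 0)
Distance = 0; < 1e-6 -> CLOSED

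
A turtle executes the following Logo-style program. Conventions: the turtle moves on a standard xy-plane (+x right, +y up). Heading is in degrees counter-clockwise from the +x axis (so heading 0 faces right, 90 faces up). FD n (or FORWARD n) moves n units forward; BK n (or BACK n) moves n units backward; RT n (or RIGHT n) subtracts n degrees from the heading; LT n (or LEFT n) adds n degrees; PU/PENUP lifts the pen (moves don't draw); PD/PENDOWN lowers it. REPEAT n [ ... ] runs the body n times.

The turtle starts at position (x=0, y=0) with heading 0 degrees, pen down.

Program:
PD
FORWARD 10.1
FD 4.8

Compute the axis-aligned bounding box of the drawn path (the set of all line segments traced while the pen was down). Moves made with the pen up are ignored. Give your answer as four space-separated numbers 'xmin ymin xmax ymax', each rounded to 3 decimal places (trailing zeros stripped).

Answer: 0 0 14.9 0

Derivation:
Executing turtle program step by step:
Start: pos=(0,0), heading=0, pen down
PD: pen down
FD 10.1: (0,0) -> (10.1,0) [heading=0, draw]
FD 4.8: (10.1,0) -> (14.9,0) [heading=0, draw]
Final: pos=(14.9,0), heading=0, 2 segment(s) drawn

Segment endpoints: x in {0, 10.1, 14.9}, y in {0}
xmin=0, ymin=0, xmax=14.9, ymax=0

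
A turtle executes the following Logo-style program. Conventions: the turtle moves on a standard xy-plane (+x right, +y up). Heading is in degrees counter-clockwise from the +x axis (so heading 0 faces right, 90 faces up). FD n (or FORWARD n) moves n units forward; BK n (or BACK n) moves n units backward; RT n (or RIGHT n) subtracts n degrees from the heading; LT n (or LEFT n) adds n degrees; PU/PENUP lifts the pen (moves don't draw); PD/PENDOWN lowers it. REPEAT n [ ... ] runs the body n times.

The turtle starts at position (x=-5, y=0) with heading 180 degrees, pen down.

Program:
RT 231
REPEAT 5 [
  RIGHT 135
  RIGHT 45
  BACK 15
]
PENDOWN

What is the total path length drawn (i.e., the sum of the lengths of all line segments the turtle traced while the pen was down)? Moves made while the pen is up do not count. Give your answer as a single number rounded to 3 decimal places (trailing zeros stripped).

Answer: 75

Derivation:
Executing turtle program step by step:
Start: pos=(-5,0), heading=180, pen down
RT 231: heading 180 -> 309
REPEAT 5 [
  -- iteration 1/5 --
  RT 135: heading 309 -> 174
  RT 45: heading 174 -> 129
  BK 15: (-5,0) -> (4.44,-11.657) [heading=129, draw]
  -- iteration 2/5 --
  RT 135: heading 129 -> 354
  RT 45: heading 354 -> 309
  BK 15: (4.44,-11.657) -> (-5,0) [heading=309, draw]
  -- iteration 3/5 --
  RT 135: heading 309 -> 174
  RT 45: heading 174 -> 129
  BK 15: (-5,0) -> (4.44,-11.657) [heading=129, draw]
  -- iteration 4/5 --
  RT 135: heading 129 -> 354
  RT 45: heading 354 -> 309
  BK 15: (4.44,-11.657) -> (-5,0) [heading=309, draw]
  -- iteration 5/5 --
  RT 135: heading 309 -> 174
  RT 45: heading 174 -> 129
  BK 15: (-5,0) -> (4.44,-11.657) [heading=129, draw]
]
PD: pen down
Final: pos=(4.44,-11.657), heading=129, 5 segment(s) drawn

Segment lengths:
  seg 1: (-5,0) -> (4.44,-11.657), length = 15
  seg 2: (4.44,-11.657) -> (-5,0), length = 15
  seg 3: (-5,0) -> (4.44,-11.657), length = 15
  seg 4: (4.44,-11.657) -> (-5,0), length = 15
  seg 5: (-5,0) -> (4.44,-11.657), length = 15
Total = 75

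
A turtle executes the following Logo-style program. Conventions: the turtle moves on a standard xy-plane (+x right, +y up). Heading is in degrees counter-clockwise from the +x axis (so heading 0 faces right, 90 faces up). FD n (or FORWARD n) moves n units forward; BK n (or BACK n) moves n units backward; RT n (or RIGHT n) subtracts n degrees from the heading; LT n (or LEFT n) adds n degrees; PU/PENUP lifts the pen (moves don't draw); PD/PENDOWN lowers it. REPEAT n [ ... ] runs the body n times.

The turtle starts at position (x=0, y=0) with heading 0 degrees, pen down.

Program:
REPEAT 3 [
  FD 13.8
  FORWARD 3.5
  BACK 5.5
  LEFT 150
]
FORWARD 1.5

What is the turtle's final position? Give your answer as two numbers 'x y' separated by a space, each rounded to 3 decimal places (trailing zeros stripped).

Answer: 7.481 -2.819

Derivation:
Executing turtle program step by step:
Start: pos=(0,0), heading=0, pen down
REPEAT 3 [
  -- iteration 1/3 --
  FD 13.8: (0,0) -> (13.8,0) [heading=0, draw]
  FD 3.5: (13.8,0) -> (17.3,0) [heading=0, draw]
  BK 5.5: (17.3,0) -> (11.8,0) [heading=0, draw]
  LT 150: heading 0 -> 150
  -- iteration 2/3 --
  FD 13.8: (11.8,0) -> (-0.151,6.9) [heading=150, draw]
  FD 3.5: (-0.151,6.9) -> (-3.182,8.65) [heading=150, draw]
  BK 5.5: (-3.182,8.65) -> (1.581,5.9) [heading=150, draw]
  LT 150: heading 150 -> 300
  -- iteration 3/3 --
  FD 13.8: (1.581,5.9) -> (8.481,-6.051) [heading=300, draw]
  FD 3.5: (8.481,-6.051) -> (10.231,-9.082) [heading=300, draw]
  BK 5.5: (10.231,-9.082) -> (7.481,-4.319) [heading=300, draw]
  LT 150: heading 300 -> 90
]
FD 1.5: (7.481,-4.319) -> (7.481,-2.819) [heading=90, draw]
Final: pos=(7.481,-2.819), heading=90, 10 segment(s) drawn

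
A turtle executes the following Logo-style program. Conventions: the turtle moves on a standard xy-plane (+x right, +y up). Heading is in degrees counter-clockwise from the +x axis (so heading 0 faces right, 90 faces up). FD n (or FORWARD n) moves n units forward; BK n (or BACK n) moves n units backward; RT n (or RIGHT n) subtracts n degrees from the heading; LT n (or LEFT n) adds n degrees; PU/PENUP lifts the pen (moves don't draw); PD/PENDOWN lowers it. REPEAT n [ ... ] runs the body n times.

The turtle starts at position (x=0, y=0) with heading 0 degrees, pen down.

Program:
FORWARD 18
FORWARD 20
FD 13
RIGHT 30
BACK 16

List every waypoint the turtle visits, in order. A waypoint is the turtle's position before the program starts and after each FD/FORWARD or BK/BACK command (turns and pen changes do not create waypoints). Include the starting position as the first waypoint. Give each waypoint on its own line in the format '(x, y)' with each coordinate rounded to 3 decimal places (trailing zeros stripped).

Answer: (0, 0)
(18, 0)
(38, 0)
(51, 0)
(37.144, 8)

Derivation:
Executing turtle program step by step:
Start: pos=(0,0), heading=0, pen down
FD 18: (0,0) -> (18,0) [heading=0, draw]
FD 20: (18,0) -> (38,0) [heading=0, draw]
FD 13: (38,0) -> (51,0) [heading=0, draw]
RT 30: heading 0 -> 330
BK 16: (51,0) -> (37.144,8) [heading=330, draw]
Final: pos=(37.144,8), heading=330, 4 segment(s) drawn
Waypoints (5 total):
(0, 0)
(18, 0)
(38, 0)
(51, 0)
(37.144, 8)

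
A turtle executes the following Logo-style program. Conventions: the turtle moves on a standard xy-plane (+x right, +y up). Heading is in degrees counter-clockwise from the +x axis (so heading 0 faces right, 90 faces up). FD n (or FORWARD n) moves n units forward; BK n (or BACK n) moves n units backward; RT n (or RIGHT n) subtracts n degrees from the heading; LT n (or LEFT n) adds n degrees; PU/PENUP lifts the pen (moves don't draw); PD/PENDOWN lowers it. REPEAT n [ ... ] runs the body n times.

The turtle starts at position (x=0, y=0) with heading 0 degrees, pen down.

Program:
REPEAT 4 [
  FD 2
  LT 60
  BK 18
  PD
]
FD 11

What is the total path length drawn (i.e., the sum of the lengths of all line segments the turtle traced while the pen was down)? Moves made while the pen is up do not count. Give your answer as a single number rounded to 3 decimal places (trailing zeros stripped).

Executing turtle program step by step:
Start: pos=(0,0), heading=0, pen down
REPEAT 4 [
  -- iteration 1/4 --
  FD 2: (0,0) -> (2,0) [heading=0, draw]
  LT 60: heading 0 -> 60
  BK 18: (2,0) -> (-7,-15.588) [heading=60, draw]
  PD: pen down
  -- iteration 2/4 --
  FD 2: (-7,-15.588) -> (-6,-13.856) [heading=60, draw]
  LT 60: heading 60 -> 120
  BK 18: (-6,-13.856) -> (3,-29.445) [heading=120, draw]
  PD: pen down
  -- iteration 3/4 --
  FD 2: (3,-29.445) -> (2,-27.713) [heading=120, draw]
  LT 60: heading 120 -> 180
  BK 18: (2,-27.713) -> (20,-27.713) [heading=180, draw]
  PD: pen down
  -- iteration 4/4 --
  FD 2: (20,-27.713) -> (18,-27.713) [heading=180, draw]
  LT 60: heading 180 -> 240
  BK 18: (18,-27.713) -> (27,-12.124) [heading=240, draw]
  PD: pen down
]
FD 11: (27,-12.124) -> (21.5,-21.651) [heading=240, draw]
Final: pos=(21.5,-21.651), heading=240, 9 segment(s) drawn

Segment lengths:
  seg 1: (0,0) -> (2,0), length = 2
  seg 2: (2,0) -> (-7,-15.588), length = 18
  seg 3: (-7,-15.588) -> (-6,-13.856), length = 2
  seg 4: (-6,-13.856) -> (3,-29.445), length = 18
  seg 5: (3,-29.445) -> (2,-27.713), length = 2
  seg 6: (2,-27.713) -> (20,-27.713), length = 18
  seg 7: (20,-27.713) -> (18,-27.713), length = 2
  seg 8: (18,-27.713) -> (27,-12.124), length = 18
  seg 9: (27,-12.124) -> (21.5,-21.651), length = 11
Total = 91

Answer: 91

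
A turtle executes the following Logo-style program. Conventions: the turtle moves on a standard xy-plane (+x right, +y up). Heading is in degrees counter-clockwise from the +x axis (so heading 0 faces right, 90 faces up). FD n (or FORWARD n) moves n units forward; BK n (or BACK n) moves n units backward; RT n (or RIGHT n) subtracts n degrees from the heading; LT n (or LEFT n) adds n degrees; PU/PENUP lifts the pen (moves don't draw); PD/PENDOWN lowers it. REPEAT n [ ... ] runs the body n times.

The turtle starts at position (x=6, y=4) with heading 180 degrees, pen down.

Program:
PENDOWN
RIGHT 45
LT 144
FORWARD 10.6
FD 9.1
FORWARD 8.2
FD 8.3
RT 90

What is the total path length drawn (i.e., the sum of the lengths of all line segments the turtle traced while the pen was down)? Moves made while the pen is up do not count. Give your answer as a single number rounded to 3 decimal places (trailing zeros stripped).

Answer: 36.2

Derivation:
Executing turtle program step by step:
Start: pos=(6,4), heading=180, pen down
PD: pen down
RT 45: heading 180 -> 135
LT 144: heading 135 -> 279
FD 10.6: (6,4) -> (7.658,-6.469) [heading=279, draw]
FD 9.1: (7.658,-6.469) -> (9.082,-15.457) [heading=279, draw]
FD 8.2: (9.082,-15.457) -> (10.365,-23.557) [heading=279, draw]
FD 8.3: (10.365,-23.557) -> (11.663,-31.754) [heading=279, draw]
RT 90: heading 279 -> 189
Final: pos=(11.663,-31.754), heading=189, 4 segment(s) drawn

Segment lengths:
  seg 1: (6,4) -> (7.658,-6.469), length = 10.6
  seg 2: (7.658,-6.469) -> (9.082,-15.457), length = 9.1
  seg 3: (9.082,-15.457) -> (10.365,-23.557), length = 8.2
  seg 4: (10.365,-23.557) -> (11.663,-31.754), length = 8.3
Total = 36.2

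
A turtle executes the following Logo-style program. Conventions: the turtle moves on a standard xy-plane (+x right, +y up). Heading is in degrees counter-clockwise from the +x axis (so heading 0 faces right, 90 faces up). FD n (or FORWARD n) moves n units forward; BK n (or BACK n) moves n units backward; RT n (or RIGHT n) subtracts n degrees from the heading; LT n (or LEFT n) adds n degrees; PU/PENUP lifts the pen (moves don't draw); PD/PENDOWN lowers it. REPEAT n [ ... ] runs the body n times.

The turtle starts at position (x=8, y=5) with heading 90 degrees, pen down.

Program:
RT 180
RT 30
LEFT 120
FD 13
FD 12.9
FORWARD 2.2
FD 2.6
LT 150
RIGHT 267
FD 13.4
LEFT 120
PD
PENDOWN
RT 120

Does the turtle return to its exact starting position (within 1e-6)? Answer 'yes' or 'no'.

Executing turtle program step by step:
Start: pos=(8,5), heading=90, pen down
RT 180: heading 90 -> 270
RT 30: heading 270 -> 240
LT 120: heading 240 -> 0
FD 13: (8,5) -> (21,5) [heading=0, draw]
FD 12.9: (21,5) -> (33.9,5) [heading=0, draw]
FD 2.2: (33.9,5) -> (36.1,5) [heading=0, draw]
FD 2.6: (36.1,5) -> (38.7,5) [heading=0, draw]
LT 150: heading 0 -> 150
RT 267: heading 150 -> 243
FD 13.4: (38.7,5) -> (32.617,-6.939) [heading=243, draw]
LT 120: heading 243 -> 3
PD: pen down
PD: pen down
RT 120: heading 3 -> 243
Final: pos=(32.617,-6.939), heading=243, 5 segment(s) drawn

Start position: (8, 5)
Final position: (32.617, -6.939)
Distance = 27.359; >= 1e-6 -> NOT closed

Answer: no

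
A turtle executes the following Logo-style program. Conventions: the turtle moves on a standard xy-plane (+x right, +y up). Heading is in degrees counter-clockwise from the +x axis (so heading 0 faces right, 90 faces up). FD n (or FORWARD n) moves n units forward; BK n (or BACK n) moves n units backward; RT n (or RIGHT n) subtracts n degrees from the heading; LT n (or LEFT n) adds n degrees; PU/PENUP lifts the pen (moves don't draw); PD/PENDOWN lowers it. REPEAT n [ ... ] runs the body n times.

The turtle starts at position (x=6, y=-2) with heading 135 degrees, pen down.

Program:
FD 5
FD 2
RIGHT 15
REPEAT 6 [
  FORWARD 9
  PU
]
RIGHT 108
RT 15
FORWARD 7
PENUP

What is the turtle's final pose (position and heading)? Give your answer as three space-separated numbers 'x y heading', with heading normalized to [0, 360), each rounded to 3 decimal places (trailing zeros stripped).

Answer: -18.959 49.349 357

Derivation:
Executing turtle program step by step:
Start: pos=(6,-2), heading=135, pen down
FD 5: (6,-2) -> (2.464,1.536) [heading=135, draw]
FD 2: (2.464,1.536) -> (1.05,2.95) [heading=135, draw]
RT 15: heading 135 -> 120
REPEAT 6 [
  -- iteration 1/6 --
  FD 9: (1.05,2.95) -> (-3.45,10.744) [heading=120, draw]
  PU: pen up
  -- iteration 2/6 --
  FD 9: (-3.45,10.744) -> (-7.95,18.538) [heading=120, move]
  PU: pen up
  -- iteration 3/6 --
  FD 9: (-7.95,18.538) -> (-12.45,26.332) [heading=120, move]
  PU: pen up
  -- iteration 4/6 --
  FD 9: (-12.45,26.332) -> (-16.95,34.127) [heading=120, move]
  PU: pen up
  -- iteration 5/6 --
  FD 9: (-16.95,34.127) -> (-21.45,41.921) [heading=120, move]
  PU: pen up
  -- iteration 6/6 --
  FD 9: (-21.45,41.921) -> (-25.95,49.715) [heading=120, move]
  PU: pen up
]
RT 108: heading 120 -> 12
RT 15: heading 12 -> 357
FD 7: (-25.95,49.715) -> (-18.959,49.349) [heading=357, move]
PU: pen up
Final: pos=(-18.959,49.349), heading=357, 3 segment(s) drawn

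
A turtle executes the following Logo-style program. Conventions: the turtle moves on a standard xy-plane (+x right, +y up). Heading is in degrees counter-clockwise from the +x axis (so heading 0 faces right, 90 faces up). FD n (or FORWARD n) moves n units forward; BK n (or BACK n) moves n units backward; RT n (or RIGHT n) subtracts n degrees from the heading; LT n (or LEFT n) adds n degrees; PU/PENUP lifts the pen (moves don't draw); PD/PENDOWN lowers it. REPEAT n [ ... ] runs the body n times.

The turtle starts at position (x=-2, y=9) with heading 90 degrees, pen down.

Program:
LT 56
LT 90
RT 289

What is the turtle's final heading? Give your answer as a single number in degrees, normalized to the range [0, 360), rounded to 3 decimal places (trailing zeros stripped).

Answer: 307

Derivation:
Executing turtle program step by step:
Start: pos=(-2,9), heading=90, pen down
LT 56: heading 90 -> 146
LT 90: heading 146 -> 236
RT 289: heading 236 -> 307
Final: pos=(-2,9), heading=307, 0 segment(s) drawn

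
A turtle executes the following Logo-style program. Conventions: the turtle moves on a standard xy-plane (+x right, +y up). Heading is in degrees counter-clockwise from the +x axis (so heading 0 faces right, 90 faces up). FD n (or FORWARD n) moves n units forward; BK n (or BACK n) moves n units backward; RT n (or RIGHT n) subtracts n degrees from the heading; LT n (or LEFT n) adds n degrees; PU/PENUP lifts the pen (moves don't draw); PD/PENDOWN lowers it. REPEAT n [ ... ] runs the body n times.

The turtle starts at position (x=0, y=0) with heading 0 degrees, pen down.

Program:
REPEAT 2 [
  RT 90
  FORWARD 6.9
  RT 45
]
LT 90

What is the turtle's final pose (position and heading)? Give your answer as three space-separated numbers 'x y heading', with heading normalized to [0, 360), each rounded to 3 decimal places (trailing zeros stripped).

Answer: -4.879 -2.021 180

Derivation:
Executing turtle program step by step:
Start: pos=(0,0), heading=0, pen down
REPEAT 2 [
  -- iteration 1/2 --
  RT 90: heading 0 -> 270
  FD 6.9: (0,0) -> (0,-6.9) [heading=270, draw]
  RT 45: heading 270 -> 225
  -- iteration 2/2 --
  RT 90: heading 225 -> 135
  FD 6.9: (0,-6.9) -> (-4.879,-2.021) [heading=135, draw]
  RT 45: heading 135 -> 90
]
LT 90: heading 90 -> 180
Final: pos=(-4.879,-2.021), heading=180, 2 segment(s) drawn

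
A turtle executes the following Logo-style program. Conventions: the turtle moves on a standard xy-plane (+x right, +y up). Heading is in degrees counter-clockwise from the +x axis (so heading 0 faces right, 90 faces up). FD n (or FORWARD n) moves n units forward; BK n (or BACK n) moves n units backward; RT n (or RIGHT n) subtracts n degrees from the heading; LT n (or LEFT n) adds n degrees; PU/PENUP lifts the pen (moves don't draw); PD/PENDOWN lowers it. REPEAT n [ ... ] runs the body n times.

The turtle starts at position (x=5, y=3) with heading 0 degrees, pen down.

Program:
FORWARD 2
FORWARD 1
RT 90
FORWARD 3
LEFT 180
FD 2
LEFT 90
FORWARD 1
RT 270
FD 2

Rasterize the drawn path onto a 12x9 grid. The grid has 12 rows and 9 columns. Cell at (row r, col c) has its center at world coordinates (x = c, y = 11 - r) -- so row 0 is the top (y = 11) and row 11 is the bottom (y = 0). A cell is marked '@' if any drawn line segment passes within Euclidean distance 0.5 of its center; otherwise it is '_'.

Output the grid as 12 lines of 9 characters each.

Answer: _________
_________
_________
_________
_________
_________
_________
_________
_____@@@@
_______@@
_______@@
_______@@

Derivation:
Segment 0: (5,3) -> (7,3)
Segment 1: (7,3) -> (8,3)
Segment 2: (8,3) -> (8,0)
Segment 3: (8,0) -> (8,2)
Segment 4: (8,2) -> (7,2)
Segment 5: (7,2) -> (7,0)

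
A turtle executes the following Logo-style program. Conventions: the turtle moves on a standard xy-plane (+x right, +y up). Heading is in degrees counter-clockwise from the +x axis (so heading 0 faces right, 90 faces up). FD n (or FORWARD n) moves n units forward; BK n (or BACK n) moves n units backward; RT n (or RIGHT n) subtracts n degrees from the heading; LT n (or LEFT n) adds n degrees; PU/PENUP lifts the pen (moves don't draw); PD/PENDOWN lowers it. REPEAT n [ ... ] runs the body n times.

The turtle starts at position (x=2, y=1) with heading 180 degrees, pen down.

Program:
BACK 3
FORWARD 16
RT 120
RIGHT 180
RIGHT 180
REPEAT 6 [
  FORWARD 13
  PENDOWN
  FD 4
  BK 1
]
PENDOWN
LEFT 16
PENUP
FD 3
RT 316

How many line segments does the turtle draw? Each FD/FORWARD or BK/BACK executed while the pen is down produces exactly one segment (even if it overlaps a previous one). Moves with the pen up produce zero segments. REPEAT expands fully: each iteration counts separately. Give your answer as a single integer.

Answer: 20

Derivation:
Executing turtle program step by step:
Start: pos=(2,1), heading=180, pen down
BK 3: (2,1) -> (5,1) [heading=180, draw]
FD 16: (5,1) -> (-11,1) [heading=180, draw]
RT 120: heading 180 -> 60
RT 180: heading 60 -> 240
RT 180: heading 240 -> 60
REPEAT 6 [
  -- iteration 1/6 --
  FD 13: (-11,1) -> (-4.5,12.258) [heading=60, draw]
  PD: pen down
  FD 4: (-4.5,12.258) -> (-2.5,15.722) [heading=60, draw]
  BK 1: (-2.5,15.722) -> (-3,14.856) [heading=60, draw]
  -- iteration 2/6 --
  FD 13: (-3,14.856) -> (3.5,26.115) [heading=60, draw]
  PD: pen down
  FD 4: (3.5,26.115) -> (5.5,29.579) [heading=60, draw]
  BK 1: (5.5,29.579) -> (5,28.713) [heading=60, draw]
  -- iteration 3/6 --
  FD 13: (5,28.713) -> (11.5,39.971) [heading=60, draw]
  PD: pen down
  FD 4: (11.5,39.971) -> (13.5,43.435) [heading=60, draw]
  BK 1: (13.5,43.435) -> (13,42.569) [heading=60, draw]
  -- iteration 4/6 --
  FD 13: (13,42.569) -> (19.5,53.828) [heading=60, draw]
  PD: pen down
  FD 4: (19.5,53.828) -> (21.5,57.292) [heading=60, draw]
  BK 1: (21.5,57.292) -> (21,56.426) [heading=60, draw]
  -- iteration 5/6 --
  FD 13: (21,56.426) -> (27.5,67.684) [heading=60, draw]
  PD: pen down
  FD 4: (27.5,67.684) -> (29.5,71.148) [heading=60, draw]
  BK 1: (29.5,71.148) -> (29,70.282) [heading=60, draw]
  -- iteration 6/6 --
  FD 13: (29,70.282) -> (35.5,81.54) [heading=60, draw]
  PD: pen down
  FD 4: (35.5,81.54) -> (37.5,85.004) [heading=60, draw]
  BK 1: (37.5,85.004) -> (37,84.138) [heading=60, draw]
]
PD: pen down
LT 16: heading 60 -> 76
PU: pen up
FD 3: (37,84.138) -> (37.726,87.049) [heading=76, move]
RT 316: heading 76 -> 120
Final: pos=(37.726,87.049), heading=120, 20 segment(s) drawn
Segments drawn: 20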